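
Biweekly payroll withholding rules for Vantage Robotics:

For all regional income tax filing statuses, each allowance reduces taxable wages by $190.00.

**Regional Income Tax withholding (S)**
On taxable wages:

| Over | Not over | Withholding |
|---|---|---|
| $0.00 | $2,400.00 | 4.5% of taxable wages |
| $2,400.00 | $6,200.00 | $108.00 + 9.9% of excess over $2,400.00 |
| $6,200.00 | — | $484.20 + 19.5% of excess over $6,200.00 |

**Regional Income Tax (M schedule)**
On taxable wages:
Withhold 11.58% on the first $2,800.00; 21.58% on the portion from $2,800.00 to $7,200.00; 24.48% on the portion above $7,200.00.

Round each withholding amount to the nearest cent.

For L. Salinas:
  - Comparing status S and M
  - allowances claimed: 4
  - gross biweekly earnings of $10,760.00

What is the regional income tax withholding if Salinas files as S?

Regional Income Tax (S): taxable = $10,760.00 − 4×$190.00 = $10,000.00
  $484.20 + 19.5% × ($10,000.00 − $6,200.00) = $484.20 + 19.5% × $3,800.00 = $1,225.20

$1,225.20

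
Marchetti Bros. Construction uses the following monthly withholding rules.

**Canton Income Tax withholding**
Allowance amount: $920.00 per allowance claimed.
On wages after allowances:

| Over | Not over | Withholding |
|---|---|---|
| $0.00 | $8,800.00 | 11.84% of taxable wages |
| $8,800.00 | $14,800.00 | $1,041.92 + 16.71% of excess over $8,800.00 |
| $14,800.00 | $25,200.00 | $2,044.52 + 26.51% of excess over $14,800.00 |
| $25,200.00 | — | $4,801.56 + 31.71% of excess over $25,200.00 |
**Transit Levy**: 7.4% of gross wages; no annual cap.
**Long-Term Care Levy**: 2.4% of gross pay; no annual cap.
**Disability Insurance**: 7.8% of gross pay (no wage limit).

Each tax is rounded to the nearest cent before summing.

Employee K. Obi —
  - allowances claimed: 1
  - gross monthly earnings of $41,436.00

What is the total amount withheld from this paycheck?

Canton Income Tax: taxable = $41,436.00 − 1×$920.00 = $40,516.00
  $4,801.56 + 31.71% × ($40,516.00 − $25,200.00) = $4,801.56 + 31.71% × $15,316.00 = $9,658.26
Transit Levy: 7.4% × $41,436.00 = $3,066.26
Long-Term Care Levy: 2.4% × $41,436.00 = $994.46
Disability Insurance: 7.8% × $41,436.00 = $3,232.01
Total: $9,658.26 + $3,066.26 + $994.46 + $3,232.01 = $16,950.99

$16,950.99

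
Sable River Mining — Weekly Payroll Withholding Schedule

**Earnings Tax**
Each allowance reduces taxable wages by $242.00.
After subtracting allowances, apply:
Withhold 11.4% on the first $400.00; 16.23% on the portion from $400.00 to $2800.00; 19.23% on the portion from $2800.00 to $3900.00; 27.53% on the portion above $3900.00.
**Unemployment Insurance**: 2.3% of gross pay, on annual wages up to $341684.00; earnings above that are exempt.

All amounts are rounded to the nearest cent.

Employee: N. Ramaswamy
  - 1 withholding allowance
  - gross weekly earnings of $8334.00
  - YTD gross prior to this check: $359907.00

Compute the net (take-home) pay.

$6533.29

Earnings Tax: taxable = $8334.00 − 1×$242.00 = $8092.00
  $646.65 + 27.53% × ($8092.00 − $3900.00) = $646.65 + 27.53% × $4192.00 = $1800.71
Unemployment Insurance: YTD $359907.00 ≥ cap $341684.00 → $0.00
Total withheld: $1800.71 + $0.00 = $1800.71
Net pay: $8334.00 − $1800.71 = $6533.29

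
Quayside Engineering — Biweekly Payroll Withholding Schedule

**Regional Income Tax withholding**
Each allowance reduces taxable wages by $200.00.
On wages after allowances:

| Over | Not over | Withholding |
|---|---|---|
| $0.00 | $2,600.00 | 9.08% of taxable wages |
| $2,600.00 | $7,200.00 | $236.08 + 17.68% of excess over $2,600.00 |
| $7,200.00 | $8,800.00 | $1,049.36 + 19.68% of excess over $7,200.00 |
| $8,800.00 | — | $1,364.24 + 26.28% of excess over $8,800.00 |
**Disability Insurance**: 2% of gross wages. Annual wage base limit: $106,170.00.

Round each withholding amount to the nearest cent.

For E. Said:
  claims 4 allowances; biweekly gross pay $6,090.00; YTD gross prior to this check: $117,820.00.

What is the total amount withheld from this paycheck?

$711.67

Regional Income Tax: taxable = $6,090.00 − 4×$200.00 = $5,290.00
  $236.08 + 17.68% × ($5,290.00 − $2,600.00) = $236.08 + 17.68% × $2,690.00 = $711.67
Disability Insurance: YTD $117,820.00 ≥ cap $106,170.00 → $0.00
Total: $711.67 + $0.00 = $711.67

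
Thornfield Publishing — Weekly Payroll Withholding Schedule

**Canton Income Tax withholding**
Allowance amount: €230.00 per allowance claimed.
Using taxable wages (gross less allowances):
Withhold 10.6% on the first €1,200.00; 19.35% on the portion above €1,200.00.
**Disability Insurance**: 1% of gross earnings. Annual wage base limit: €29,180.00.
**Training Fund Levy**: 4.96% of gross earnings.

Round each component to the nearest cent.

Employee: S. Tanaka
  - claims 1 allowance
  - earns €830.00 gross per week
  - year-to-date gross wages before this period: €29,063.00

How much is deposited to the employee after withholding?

Canton Income Tax: taxable = €830.00 − 1×€230.00 = €600.00
  10.6% × €600.00 = €63.60
Disability Insurance: cap €29,180.00 − YTD €29,063.00 = €117.00 subject; 1% × €117.00 = €1.17
Training Fund Levy: 4.96% × €830.00 = €41.17
Total withheld: €63.60 + €1.17 + €41.17 = €105.94
Net pay: €830.00 − €105.94 = €724.06

€724.06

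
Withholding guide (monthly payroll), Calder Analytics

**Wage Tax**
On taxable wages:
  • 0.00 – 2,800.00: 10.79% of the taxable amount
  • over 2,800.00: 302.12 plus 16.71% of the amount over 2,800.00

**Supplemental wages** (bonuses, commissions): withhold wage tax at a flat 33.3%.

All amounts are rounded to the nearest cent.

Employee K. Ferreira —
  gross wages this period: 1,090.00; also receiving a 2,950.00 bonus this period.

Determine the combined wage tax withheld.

Wage Tax: taxable = 1,090.00
  10.79% × 1,090.00 = 117.61
Supplemental (33.3% flat on bonus): 33.3% × 2,950.00 = 982.35
Total wage tax: 117.61 + 982.35 = 1,099.96

1,099.96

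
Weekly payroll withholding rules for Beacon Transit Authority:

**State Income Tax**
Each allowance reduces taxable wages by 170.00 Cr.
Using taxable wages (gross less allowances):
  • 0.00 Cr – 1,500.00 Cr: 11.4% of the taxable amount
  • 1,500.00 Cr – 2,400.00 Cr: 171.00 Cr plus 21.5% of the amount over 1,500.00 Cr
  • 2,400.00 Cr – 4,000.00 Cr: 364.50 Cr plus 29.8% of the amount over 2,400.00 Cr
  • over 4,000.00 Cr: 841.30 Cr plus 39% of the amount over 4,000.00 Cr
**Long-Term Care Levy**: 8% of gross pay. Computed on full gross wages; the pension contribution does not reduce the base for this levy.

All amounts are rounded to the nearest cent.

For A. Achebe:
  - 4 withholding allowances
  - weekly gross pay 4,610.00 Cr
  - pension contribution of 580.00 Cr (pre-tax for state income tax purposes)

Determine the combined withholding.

State Income Tax: taxable = 4,610.00 Cr − 580.00 Cr − 4×170.00 Cr = 3,350.00 Cr
  364.50 Cr + 29.8% × (3,350.00 Cr − 2,400.00 Cr) = 364.50 Cr + 29.8% × 950.00 Cr = 647.60 Cr
Long-Term Care Levy: 8% × 4,610.00 Cr = 368.80 Cr
Total: 647.60 Cr + 368.80 Cr = 1,016.40 Cr

1,016.40 Cr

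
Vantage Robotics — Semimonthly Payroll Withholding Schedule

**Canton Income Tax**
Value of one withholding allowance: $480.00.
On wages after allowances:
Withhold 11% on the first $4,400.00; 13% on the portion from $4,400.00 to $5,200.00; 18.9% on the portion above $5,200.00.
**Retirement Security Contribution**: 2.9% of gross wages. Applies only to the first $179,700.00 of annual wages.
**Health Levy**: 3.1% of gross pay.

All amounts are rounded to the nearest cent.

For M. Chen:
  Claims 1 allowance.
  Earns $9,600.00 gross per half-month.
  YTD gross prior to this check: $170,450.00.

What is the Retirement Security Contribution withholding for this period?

Retirement Security Contribution: cap $179,700.00 − YTD $170,450.00 = $9,250.00 subject; 2.9% × $9,250.00 = $268.25

$268.25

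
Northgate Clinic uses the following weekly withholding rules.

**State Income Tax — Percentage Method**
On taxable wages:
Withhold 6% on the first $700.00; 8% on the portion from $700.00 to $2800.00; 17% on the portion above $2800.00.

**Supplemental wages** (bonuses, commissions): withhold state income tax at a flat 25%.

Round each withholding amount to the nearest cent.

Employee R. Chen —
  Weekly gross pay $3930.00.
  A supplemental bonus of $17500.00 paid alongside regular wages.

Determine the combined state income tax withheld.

$4777.10

State Income Tax: taxable = $3930.00
  $210.00 + 17% × ($3930.00 − $2800.00) = $210.00 + 17% × $1130.00 = $402.10
Supplemental (25% flat on bonus): 25% × $17500.00 = $4375.00
Total state income tax: $402.10 + $4375.00 = $4777.10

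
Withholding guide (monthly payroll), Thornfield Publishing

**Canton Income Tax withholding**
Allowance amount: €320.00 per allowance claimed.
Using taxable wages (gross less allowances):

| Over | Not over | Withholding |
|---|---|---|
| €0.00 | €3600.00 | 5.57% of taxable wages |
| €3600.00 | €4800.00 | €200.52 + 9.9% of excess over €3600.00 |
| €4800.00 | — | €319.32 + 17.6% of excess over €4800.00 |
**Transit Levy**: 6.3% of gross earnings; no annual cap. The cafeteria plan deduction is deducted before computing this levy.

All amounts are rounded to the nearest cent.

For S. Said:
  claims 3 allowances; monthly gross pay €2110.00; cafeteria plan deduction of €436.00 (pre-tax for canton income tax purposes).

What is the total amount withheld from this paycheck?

Canton Income Tax: taxable = €2110.00 − €436.00 − 3×€320.00 = €714.00
  5.57% × €714.00 = €39.77
Transit Levy: 6.3% × €1674.00 = €105.46
Total: €39.77 + €105.46 = €145.23

€145.23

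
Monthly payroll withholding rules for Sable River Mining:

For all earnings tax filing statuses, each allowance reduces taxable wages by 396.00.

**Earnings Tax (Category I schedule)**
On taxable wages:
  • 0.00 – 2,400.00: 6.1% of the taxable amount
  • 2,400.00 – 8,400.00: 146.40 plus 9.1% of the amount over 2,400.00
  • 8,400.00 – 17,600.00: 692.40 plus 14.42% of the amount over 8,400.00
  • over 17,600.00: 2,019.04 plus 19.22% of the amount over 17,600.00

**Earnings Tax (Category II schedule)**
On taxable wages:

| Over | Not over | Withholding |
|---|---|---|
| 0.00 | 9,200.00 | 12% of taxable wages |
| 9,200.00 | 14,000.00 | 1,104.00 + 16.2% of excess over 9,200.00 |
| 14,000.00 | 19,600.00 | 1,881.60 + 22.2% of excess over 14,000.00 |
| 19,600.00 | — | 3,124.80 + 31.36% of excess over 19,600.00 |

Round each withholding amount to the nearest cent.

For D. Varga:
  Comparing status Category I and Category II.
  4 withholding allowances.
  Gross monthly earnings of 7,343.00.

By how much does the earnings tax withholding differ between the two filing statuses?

Earnings Tax (Category I): taxable = 7,343.00 − 4×396.00 = 5,759.00
  146.40 + 9.1% × (5,759.00 − 2,400.00) = 146.40 + 9.1% × 3,359.00 = 452.07
Earnings Tax (Category II): taxable = 7,343.00 − 4×396.00 = 5,759.00
  12% × 5,759.00 = 691.08
Difference: |452.07 − 691.08| = 239.01 (higher under Category II)

239.01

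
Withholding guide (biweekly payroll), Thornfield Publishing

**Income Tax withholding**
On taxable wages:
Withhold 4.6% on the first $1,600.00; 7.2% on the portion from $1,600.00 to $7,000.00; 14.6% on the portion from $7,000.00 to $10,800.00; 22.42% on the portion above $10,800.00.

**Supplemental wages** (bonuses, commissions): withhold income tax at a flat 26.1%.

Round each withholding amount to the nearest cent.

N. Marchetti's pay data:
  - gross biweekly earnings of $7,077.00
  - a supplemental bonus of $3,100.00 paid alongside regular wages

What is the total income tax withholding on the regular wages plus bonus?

$1,282.74

Income Tax: taxable = $7,077.00
  $462.40 + 14.6% × ($7,077.00 − $7,000.00) = $462.40 + 14.6% × $77.00 = $473.64
Supplemental (26.1% flat on bonus): 26.1% × $3,100.00 = $809.10
Total income tax: $473.64 + $809.10 = $1,282.74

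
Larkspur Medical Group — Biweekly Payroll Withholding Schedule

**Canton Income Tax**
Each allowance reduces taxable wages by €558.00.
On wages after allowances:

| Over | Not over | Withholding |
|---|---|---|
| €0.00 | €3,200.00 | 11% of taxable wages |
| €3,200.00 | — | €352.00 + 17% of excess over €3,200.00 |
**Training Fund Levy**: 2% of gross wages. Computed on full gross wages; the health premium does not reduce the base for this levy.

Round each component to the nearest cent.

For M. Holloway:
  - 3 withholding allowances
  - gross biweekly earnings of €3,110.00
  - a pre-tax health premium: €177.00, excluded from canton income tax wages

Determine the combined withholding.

Canton Income Tax: taxable = €3,110.00 − €177.00 − 3×€558.00 = €1,259.00
  11% × €1,259.00 = €138.49
Training Fund Levy: 2% × €3,110.00 = €62.20
Total: €138.49 + €62.20 = €200.69

€200.69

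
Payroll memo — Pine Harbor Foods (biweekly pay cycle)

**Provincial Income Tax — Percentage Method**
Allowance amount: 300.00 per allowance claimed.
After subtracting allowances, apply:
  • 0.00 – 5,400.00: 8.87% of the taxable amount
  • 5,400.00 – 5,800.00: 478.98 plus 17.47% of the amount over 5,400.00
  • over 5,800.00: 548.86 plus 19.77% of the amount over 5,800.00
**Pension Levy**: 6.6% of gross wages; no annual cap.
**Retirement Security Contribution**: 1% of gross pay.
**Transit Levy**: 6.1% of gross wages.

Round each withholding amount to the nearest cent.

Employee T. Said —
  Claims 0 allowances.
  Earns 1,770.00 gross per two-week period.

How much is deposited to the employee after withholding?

Provincial Income Tax: taxable = 1,770.00
  8.87% × 1,770.00 = 157.00
Pension Levy: 6.6% × 1,770.00 = 116.82
Retirement Security Contribution: 1% × 1,770.00 = 17.70
Transit Levy: 6.1% × 1,770.00 = 107.97
Total withheld: 157.00 + 116.82 + 17.70 + 107.97 = 399.49
Net pay: 1,770.00 − 399.49 = 1,370.51

1,370.51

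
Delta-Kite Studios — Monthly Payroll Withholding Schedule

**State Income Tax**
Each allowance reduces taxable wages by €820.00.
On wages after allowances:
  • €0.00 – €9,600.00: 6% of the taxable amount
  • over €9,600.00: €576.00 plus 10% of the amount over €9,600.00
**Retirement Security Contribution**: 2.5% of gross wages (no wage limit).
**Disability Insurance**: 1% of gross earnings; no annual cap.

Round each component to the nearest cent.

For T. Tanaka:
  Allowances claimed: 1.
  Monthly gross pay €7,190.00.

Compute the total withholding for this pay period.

€633.85

State Income Tax: taxable = €7,190.00 − 1×€820.00 = €6,370.00
  6% × €6,370.00 = €382.20
Retirement Security Contribution: 2.5% × €7,190.00 = €179.75
Disability Insurance: 1% × €7,190.00 = €71.90
Total: €382.20 + €179.75 + €71.90 = €633.85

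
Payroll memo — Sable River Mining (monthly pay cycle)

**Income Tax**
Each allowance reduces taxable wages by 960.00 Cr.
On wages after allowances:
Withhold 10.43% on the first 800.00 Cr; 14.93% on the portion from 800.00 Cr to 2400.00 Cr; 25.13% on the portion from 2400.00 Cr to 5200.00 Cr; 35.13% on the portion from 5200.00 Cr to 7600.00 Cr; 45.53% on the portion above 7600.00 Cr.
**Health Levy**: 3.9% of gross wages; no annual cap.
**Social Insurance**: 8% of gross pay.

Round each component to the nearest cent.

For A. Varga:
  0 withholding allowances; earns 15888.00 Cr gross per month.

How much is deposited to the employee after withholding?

8354.72 Cr

Income Tax: taxable = 15888.00 Cr
  1869.08 Cr + 45.53% × (15888.00 Cr − 7600.00 Cr) = 1869.08 Cr + 45.53% × 8288.00 Cr = 5642.61 Cr
Health Levy: 3.9% × 15888.00 Cr = 619.63 Cr
Social Insurance: 8% × 15888.00 Cr = 1271.04 Cr
Total withheld: 5642.61 Cr + 619.63 Cr + 1271.04 Cr = 7533.28 Cr
Net pay: 15888.00 Cr − 7533.28 Cr = 8354.72 Cr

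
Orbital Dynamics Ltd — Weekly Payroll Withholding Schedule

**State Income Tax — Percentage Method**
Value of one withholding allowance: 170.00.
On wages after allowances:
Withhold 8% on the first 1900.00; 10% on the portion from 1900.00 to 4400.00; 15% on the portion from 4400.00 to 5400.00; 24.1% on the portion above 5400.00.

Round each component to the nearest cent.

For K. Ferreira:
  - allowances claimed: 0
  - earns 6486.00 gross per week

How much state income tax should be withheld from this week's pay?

813.73

State Income Tax: taxable = 6486.00
  552.00 + 24.1% × (6486.00 − 5400.00) = 552.00 + 24.1% × 1086.00 = 813.73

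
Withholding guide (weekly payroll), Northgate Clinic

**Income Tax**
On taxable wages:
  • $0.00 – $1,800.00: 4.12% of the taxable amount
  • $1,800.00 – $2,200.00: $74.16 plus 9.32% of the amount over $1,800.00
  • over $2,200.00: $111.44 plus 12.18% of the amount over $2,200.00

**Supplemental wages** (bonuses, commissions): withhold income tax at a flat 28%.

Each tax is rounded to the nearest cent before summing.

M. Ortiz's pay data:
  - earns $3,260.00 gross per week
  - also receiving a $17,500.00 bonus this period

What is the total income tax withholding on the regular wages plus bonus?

$5,140.55

Income Tax: taxable = $3,260.00
  $111.44 + 12.18% × ($3,260.00 − $2,200.00) = $111.44 + 12.18% × $1,060.00 = $240.55
Supplemental (28% flat on bonus): 28% × $17,500.00 = $4,900.00
Total income tax: $240.55 + $4,900.00 = $5,140.55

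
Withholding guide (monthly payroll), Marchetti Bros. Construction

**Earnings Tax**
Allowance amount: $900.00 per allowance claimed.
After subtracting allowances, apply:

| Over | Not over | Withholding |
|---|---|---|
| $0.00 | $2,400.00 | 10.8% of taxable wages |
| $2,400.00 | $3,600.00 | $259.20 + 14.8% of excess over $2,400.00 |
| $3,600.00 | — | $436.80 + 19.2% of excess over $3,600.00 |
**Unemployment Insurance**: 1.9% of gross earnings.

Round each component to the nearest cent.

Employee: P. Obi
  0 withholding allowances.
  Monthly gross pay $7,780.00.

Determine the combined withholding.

$1,387.18

Earnings Tax: taxable = $7,780.00
  $436.80 + 19.2% × ($7,780.00 − $3,600.00) = $436.80 + 19.2% × $4,180.00 = $1,239.36
Unemployment Insurance: 1.9% × $7,780.00 = $147.82
Total: $1,239.36 + $147.82 = $1,387.18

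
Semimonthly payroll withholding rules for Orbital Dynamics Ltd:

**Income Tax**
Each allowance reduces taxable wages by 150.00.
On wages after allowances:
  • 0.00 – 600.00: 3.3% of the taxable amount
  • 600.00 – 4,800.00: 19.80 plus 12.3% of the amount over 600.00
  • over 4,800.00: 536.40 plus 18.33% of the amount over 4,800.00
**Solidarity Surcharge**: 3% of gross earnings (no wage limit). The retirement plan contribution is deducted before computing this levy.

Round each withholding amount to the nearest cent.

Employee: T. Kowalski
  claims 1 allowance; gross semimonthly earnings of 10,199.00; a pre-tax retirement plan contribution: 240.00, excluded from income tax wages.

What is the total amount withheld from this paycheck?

Income Tax: taxable = 10,199.00 − 240.00 − 1×150.00 = 9,809.00
  536.40 + 18.33% × (9,809.00 − 4,800.00) = 536.40 + 18.33% × 5,009.00 = 1,454.55
Solidarity Surcharge: 3% × 9,959.00 = 298.77
Total: 1,454.55 + 298.77 = 1,753.32

1,753.32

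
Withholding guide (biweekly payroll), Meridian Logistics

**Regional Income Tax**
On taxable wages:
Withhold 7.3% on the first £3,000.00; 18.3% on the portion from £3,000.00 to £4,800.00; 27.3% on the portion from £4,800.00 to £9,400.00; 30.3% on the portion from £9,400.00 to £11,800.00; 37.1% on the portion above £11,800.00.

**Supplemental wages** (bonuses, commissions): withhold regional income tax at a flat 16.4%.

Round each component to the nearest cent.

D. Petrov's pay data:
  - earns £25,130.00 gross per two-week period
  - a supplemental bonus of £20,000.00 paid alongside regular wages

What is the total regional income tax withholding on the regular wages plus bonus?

Regional Income Tax: taxable = £25,130.00
  £2,531.40 + 37.1% × (£25,130.00 − £11,800.00) = £2,531.40 + 37.1% × £13,330.00 = £7,476.83
Supplemental (16.4% flat on bonus): 16.4% × £20,000.00 = £3,280.00
Total regional income tax: £7,476.83 + £3,280.00 = £10,756.83

£10,756.83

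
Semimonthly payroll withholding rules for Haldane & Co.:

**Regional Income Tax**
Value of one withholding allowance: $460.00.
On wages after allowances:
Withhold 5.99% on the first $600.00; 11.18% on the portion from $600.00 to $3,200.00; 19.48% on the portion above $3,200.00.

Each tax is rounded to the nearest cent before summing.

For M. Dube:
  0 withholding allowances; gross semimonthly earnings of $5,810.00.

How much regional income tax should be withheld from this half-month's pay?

$835.05

Regional Income Tax: taxable = $5,810.00
  $326.62 + 19.48% × ($5,810.00 − $3,200.00) = $326.62 + 19.48% × $2,610.00 = $835.05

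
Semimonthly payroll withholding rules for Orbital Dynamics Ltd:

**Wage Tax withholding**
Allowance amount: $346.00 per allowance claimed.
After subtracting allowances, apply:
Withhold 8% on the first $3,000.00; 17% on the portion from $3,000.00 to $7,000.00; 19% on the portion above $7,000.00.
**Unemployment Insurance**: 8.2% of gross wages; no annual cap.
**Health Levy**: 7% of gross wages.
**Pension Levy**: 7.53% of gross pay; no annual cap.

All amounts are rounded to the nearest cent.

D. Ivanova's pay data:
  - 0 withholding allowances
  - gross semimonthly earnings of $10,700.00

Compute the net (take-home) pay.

$6,644.89

Wage Tax: taxable = $10,700.00
  $920.00 + 19% × ($10,700.00 − $7,000.00) = $920.00 + 19% × $3,700.00 = $1,623.00
Unemployment Insurance: 8.2% × $10,700.00 = $877.40
Health Levy: 7% × $10,700.00 = $749.00
Pension Levy: 7.53% × $10,700.00 = $805.71
Total withheld: $1,623.00 + $877.40 + $749.00 + $805.71 = $4,055.11
Net pay: $10,700.00 − $4,055.11 = $6,644.89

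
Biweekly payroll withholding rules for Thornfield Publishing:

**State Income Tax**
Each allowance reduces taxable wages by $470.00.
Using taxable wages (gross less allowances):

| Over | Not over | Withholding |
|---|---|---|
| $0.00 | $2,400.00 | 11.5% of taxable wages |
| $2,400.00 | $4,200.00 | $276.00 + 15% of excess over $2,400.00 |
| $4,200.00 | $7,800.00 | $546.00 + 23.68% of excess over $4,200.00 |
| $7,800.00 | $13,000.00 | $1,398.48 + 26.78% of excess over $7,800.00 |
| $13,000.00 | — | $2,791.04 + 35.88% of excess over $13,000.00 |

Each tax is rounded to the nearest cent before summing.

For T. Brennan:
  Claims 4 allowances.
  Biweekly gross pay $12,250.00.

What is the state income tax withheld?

$2,086.73

State Income Tax: taxable = $12,250.00 − 4×$470.00 = $10,370.00
  $1,398.48 + 26.78% × ($10,370.00 − $7,800.00) = $1,398.48 + 26.78% × $2,570.00 = $2,086.73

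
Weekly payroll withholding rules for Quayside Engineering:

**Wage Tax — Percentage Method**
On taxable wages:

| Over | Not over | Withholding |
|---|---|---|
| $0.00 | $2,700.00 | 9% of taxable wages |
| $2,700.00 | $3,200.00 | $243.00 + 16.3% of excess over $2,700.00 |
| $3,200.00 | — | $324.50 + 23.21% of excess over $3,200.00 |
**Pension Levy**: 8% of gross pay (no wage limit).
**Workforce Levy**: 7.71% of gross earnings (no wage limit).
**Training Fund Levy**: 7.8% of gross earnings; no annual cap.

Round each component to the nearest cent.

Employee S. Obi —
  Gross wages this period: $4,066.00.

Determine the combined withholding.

Wage Tax: taxable = $4,066.00
  $324.50 + 23.21% × ($4,066.00 − $3,200.00) = $324.50 + 23.21% × $866.00 = $525.50
Pension Levy: 8% × $4,066.00 = $325.28
Workforce Levy: 7.71% × $4,066.00 = $313.49
Training Fund Levy: 7.8% × $4,066.00 = $317.15
Total: $525.50 + $325.28 + $313.49 + $317.15 = $1,481.42

$1,481.42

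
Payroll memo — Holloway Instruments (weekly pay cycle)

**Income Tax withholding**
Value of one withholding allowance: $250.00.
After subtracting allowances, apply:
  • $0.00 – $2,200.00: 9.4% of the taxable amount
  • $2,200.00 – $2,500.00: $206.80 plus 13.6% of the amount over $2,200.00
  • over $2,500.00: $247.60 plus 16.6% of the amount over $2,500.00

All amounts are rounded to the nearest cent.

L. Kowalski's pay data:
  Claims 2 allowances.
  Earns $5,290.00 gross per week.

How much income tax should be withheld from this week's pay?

$627.74

Income Tax: taxable = $5,290.00 − 2×$250.00 = $4,790.00
  $247.60 + 16.6% × ($4,790.00 − $2,500.00) = $247.60 + 16.6% × $2,290.00 = $627.74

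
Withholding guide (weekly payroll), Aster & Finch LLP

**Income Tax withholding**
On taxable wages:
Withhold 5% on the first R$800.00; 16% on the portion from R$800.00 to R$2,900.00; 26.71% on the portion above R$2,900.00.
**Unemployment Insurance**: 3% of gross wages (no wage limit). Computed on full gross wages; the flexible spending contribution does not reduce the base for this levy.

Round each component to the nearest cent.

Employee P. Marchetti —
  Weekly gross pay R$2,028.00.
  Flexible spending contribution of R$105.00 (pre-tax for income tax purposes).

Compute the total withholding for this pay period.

R$280.52

Income Tax: taxable = R$2,028.00 − R$105.00 = R$1,923.00
  R$40.00 + 16% × (R$1,923.00 − R$800.00) = R$40.00 + 16% × R$1,123.00 = R$219.68
Unemployment Insurance: 3% × R$2,028.00 = R$60.84
Total: R$219.68 + R$60.84 = R$280.52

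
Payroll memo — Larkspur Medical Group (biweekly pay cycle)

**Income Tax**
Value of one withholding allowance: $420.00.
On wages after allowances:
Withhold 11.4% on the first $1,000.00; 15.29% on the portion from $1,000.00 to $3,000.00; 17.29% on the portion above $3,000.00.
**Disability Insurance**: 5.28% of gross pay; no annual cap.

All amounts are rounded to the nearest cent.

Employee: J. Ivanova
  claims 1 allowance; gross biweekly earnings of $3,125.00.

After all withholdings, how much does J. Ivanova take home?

Income Tax: taxable = $3,125.00 − 1×$420.00 = $2,705.00
  $114.00 + 15.29% × ($2,705.00 − $1,000.00) = $114.00 + 15.29% × $1,705.00 = $374.69
Disability Insurance: 5.28% × $3,125.00 = $165.00
Total withheld: $374.69 + $165.00 = $539.69
Net pay: $3,125.00 − $539.69 = $2,585.31

$2,585.31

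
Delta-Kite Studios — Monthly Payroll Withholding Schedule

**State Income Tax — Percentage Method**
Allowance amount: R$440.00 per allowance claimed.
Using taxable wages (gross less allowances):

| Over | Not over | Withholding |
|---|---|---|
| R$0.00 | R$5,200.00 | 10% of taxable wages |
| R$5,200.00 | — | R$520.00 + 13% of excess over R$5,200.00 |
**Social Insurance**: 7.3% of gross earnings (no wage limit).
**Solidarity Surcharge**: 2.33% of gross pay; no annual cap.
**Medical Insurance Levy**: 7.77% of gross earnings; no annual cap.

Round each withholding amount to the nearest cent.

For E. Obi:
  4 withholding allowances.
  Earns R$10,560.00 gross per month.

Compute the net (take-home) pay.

State Income Tax: taxable = R$10,560.00 − 4×R$440.00 = R$8,800.00
  R$520.00 + 13% × (R$8,800.00 − R$5,200.00) = R$520.00 + 13% × R$3,600.00 = R$988.00
Social Insurance: 7.3% × R$10,560.00 = R$770.88
Solidarity Surcharge: 2.33% × R$10,560.00 = R$246.05
Medical Insurance Levy: 7.77% × R$10,560.00 = R$820.51
Total withheld: R$988.00 + R$770.88 + R$246.05 + R$820.51 = R$2,825.44
Net pay: R$10,560.00 − R$2,825.44 = R$7,734.56

R$7,734.56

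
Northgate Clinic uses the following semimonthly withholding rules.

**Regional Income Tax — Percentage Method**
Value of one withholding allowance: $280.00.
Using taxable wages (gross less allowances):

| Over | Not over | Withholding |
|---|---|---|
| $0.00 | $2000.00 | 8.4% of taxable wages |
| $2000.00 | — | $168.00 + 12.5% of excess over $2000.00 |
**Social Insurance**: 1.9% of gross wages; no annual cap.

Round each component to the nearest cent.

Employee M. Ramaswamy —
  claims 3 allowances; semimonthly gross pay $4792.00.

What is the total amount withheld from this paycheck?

Regional Income Tax: taxable = $4792.00 − 3×$280.00 = $3952.00
  $168.00 + 12.5% × ($3952.00 − $2000.00) = $168.00 + 12.5% × $1952.00 = $412.00
Social Insurance: 1.9% × $4792.00 = $91.05
Total: $412.00 + $91.05 = $503.05

$503.05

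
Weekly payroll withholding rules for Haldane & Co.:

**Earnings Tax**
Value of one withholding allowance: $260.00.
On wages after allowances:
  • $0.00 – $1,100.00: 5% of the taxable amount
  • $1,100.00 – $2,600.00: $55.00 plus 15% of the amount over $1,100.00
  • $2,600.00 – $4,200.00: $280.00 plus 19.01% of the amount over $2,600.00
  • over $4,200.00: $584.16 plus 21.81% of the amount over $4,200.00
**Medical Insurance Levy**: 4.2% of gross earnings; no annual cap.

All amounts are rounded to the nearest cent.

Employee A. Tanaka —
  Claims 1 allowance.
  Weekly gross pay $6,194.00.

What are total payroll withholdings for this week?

$1,222.50

Earnings Tax: taxable = $6,194.00 − 1×$260.00 = $5,934.00
  $584.16 + 21.81% × ($5,934.00 − $4,200.00) = $584.16 + 21.81% × $1,734.00 = $962.35
Medical Insurance Levy: 4.2% × $6,194.00 = $260.15
Total: $962.35 + $260.15 = $1,222.50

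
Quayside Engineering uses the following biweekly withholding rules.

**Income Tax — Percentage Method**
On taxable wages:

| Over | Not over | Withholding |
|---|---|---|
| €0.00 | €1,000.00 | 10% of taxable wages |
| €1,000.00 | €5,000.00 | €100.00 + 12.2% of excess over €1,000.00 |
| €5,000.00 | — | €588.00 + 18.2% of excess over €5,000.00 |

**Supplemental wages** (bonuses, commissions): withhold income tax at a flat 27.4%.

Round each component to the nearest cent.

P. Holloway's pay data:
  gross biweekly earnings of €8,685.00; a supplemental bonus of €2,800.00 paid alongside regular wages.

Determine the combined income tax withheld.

Income Tax: taxable = €8,685.00
  €588.00 + 18.2% × (€8,685.00 − €5,000.00) = €588.00 + 18.2% × €3,685.00 = €1,258.67
Supplemental (27.4% flat on bonus): 27.4% × €2,800.00 = €767.20
Total income tax: €1,258.67 + €767.20 = €2,025.87

€2,025.87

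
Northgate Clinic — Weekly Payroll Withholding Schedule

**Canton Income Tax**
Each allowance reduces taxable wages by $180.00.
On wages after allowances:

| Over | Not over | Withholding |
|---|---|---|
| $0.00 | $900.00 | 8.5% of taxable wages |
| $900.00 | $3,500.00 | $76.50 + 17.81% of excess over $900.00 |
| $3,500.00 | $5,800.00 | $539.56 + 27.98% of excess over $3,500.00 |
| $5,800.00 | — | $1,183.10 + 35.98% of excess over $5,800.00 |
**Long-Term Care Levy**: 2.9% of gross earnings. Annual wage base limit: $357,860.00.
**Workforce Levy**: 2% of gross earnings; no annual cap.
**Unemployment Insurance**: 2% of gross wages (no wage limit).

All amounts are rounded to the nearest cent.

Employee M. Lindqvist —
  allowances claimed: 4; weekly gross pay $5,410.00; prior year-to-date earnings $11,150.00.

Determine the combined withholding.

$1,245.81

Canton Income Tax: taxable = $5,410.00 − 4×$180.00 = $4,690.00
  $539.56 + 27.98% × ($4,690.00 − $3,500.00) = $539.56 + 27.98% × $1,190.00 = $872.52
Long-Term Care Levy: 2.9% × $5,410.00 = $156.89
Workforce Levy: 2% × $5,410.00 = $108.20
Unemployment Insurance: 2% × $5,410.00 = $108.20
Total: $872.52 + $156.89 + $108.20 + $108.20 = $1,245.81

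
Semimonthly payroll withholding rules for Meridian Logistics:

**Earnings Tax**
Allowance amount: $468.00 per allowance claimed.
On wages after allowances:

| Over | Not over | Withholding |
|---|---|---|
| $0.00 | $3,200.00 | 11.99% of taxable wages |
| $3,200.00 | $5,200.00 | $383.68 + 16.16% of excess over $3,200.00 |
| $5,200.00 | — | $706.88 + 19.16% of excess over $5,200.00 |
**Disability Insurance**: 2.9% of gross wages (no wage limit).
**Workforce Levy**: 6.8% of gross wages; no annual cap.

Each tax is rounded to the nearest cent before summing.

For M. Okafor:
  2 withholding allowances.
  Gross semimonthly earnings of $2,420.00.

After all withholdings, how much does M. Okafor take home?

$2,007.33

Earnings Tax: taxable = $2,420.00 − 2×$468.00 = $1,484.00
  11.99% × $1,484.00 = $177.93
Disability Insurance: 2.9% × $2,420.00 = $70.18
Workforce Levy: 6.8% × $2,420.00 = $164.56
Total withheld: $177.93 + $70.18 + $164.56 = $412.67
Net pay: $2,420.00 − $412.67 = $2,007.33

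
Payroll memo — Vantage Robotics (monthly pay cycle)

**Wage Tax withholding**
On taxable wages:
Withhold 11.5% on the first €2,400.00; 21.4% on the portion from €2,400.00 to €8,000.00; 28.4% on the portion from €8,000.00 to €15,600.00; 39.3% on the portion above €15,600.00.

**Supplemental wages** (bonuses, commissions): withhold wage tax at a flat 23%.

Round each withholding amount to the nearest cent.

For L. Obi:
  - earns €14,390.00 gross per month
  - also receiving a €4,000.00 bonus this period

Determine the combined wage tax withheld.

Wage Tax: taxable = €14,390.00
  €1,474.40 + 28.4% × (€14,390.00 − €8,000.00) = €1,474.40 + 28.4% × €6,390.00 = €3,289.16
Supplemental (23% flat on bonus): 23% × €4,000.00 = €920.00
Total wage tax: €3,289.16 + €920.00 = €4,209.16

€4,209.16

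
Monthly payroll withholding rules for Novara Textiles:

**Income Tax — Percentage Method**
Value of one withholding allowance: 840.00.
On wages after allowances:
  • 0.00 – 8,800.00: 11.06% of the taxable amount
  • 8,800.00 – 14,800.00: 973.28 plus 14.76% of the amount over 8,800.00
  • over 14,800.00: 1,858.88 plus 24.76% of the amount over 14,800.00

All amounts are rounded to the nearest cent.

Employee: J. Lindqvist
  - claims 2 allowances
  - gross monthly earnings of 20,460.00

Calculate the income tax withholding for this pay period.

Income Tax: taxable = 20,460.00 − 2×840.00 = 18,780.00
  1,858.88 + 24.76% × (18,780.00 − 14,800.00) = 1,858.88 + 24.76% × 3,980.00 = 2,844.33

2,844.33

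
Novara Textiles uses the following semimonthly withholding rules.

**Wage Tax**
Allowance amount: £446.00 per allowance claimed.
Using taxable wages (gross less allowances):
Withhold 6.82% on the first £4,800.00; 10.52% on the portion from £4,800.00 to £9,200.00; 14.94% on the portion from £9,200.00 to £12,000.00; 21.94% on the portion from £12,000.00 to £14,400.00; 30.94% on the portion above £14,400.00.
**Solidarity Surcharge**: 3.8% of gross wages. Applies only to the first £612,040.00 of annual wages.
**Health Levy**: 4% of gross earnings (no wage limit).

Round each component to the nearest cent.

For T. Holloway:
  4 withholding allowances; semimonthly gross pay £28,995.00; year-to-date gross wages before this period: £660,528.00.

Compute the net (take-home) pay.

Wage Tax: taxable = £28,995.00 − 4×£446.00 = £27,211.00
  £1,735.12 + 30.94% × (£27,211.00 − £14,400.00) = £1,735.12 + 30.94% × £12,811.00 = £5,698.84
Solidarity Surcharge: YTD £660,528.00 ≥ cap £612,040.00 → £0.00
Health Levy: 4% × £28,995.00 = £1,159.80
Total withheld: £5,698.84 + £0.00 + £1,159.80 = £6,858.64
Net pay: £28,995.00 − £6,858.64 = £22,136.36

£22,136.36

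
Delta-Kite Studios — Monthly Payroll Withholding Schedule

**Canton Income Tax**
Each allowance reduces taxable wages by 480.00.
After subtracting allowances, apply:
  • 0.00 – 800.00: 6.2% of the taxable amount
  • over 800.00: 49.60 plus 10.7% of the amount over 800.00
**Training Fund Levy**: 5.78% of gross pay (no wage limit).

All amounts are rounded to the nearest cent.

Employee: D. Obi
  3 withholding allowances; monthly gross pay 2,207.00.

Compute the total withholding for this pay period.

Canton Income Tax: taxable = 2,207.00 − 3×480.00 = 767.00
  6.2% × 767.00 = 47.55
Training Fund Levy: 5.78% × 2,207.00 = 127.56
Total: 47.55 + 127.56 = 175.11

175.11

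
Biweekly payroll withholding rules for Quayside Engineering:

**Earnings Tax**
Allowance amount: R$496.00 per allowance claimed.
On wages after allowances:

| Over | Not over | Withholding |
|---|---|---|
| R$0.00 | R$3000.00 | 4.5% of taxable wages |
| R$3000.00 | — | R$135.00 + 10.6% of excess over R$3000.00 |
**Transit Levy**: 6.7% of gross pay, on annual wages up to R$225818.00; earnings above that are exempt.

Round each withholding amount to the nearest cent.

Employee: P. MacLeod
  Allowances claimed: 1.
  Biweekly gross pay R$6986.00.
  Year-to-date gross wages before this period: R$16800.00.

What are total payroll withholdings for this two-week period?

R$973.00

Earnings Tax: taxable = R$6986.00 − 1×R$496.00 = R$6490.00
  R$135.00 + 10.6% × (R$6490.00 − R$3000.00) = R$135.00 + 10.6% × R$3490.00 = R$504.94
Transit Levy: 6.7% × R$6986.00 = R$468.06
Total: R$504.94 + R$468.06 = R$973.00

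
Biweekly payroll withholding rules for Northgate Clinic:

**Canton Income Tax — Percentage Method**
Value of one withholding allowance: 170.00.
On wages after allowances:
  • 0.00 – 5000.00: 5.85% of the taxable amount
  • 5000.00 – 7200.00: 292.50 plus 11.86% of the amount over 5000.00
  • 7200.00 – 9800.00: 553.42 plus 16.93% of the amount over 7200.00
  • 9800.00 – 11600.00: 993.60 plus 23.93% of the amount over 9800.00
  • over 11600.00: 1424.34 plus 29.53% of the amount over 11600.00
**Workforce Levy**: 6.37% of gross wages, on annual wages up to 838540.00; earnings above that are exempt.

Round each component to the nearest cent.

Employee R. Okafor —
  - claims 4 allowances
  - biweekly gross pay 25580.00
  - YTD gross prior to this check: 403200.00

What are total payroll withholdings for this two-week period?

Canton Income Tax: taxable = 25580.00 − 4×170.00 = 24900.00
  1424.34 + 29.53% × (24900.00 − 11600.00) = 1424.34 + 29.53% × 13300.00 = 5351.83
Workforce Levy: 6.37% × 25580.00 = 1629.45
Total: 5351.83 + 1629.45 = 6981.28

6981.28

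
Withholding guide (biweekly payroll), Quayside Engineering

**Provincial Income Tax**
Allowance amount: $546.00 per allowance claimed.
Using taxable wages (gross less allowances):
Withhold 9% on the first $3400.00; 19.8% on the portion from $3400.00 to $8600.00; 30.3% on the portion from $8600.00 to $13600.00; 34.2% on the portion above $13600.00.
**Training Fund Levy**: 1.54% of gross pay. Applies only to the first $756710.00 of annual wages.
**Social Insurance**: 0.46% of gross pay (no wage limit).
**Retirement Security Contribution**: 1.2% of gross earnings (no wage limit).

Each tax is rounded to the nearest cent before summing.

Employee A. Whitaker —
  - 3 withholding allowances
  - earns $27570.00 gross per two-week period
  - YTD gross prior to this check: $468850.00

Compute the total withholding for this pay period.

$7950.38

Provincial Income Tax: taxable = $27570.00 − 3×$546.00 = $25932.00
  $2850.60 + 34.2% × ($25932.00 − $13600.00) = $2850.60 + 34.2% × $12332.00 = $7068.14
Training Fund Levy: 1.54% × $27570.00 = $424.58
Social Insurance: 0.46% × $27570.00 = $126.82
Retirement Security Contribution: 1.2% × $27570.00 = $330.84
Total: $7068.14 + $424.58 + $126.82 + $330.84 = $7950.38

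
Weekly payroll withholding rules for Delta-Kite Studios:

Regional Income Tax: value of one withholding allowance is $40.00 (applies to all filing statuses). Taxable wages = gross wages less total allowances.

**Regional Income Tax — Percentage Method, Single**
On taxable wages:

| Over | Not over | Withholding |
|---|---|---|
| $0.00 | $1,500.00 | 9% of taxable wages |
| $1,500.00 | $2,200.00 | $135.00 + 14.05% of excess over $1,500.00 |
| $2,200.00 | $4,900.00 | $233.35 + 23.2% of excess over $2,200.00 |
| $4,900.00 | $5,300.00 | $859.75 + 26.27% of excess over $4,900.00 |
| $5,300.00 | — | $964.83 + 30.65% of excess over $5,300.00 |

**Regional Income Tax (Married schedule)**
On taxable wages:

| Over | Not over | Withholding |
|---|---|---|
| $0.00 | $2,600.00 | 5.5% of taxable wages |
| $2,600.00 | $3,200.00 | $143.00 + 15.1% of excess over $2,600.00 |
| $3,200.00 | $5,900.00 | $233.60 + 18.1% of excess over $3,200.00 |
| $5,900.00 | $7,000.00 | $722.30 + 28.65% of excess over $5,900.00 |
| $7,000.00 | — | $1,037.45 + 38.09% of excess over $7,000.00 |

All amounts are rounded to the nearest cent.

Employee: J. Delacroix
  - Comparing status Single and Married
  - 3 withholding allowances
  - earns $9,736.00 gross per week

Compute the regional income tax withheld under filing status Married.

$2,033.88

Regional Income Tax (Married): taxable = $9,736.00 − 3×$40.00 = $9,616.00
  $1,037.45 + 38.09% × ($9,616.00 − $7,000.00) = $1,037.45 + 38.09% × $2,616.00 = $2,033.88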